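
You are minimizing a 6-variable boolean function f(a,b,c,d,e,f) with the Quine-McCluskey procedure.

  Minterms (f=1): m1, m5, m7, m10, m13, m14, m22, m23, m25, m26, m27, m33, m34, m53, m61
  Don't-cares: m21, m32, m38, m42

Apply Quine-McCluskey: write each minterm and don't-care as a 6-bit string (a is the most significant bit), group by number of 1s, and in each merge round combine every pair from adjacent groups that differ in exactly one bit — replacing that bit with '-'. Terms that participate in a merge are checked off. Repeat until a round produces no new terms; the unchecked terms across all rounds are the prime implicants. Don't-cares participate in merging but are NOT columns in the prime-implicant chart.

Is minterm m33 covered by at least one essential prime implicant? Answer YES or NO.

NO

[col 0] 000001*, 000101*, 000111*, 001010*, 001101*, 001110*, 010101*, 010110*, 010111*, 011001*, 011010*, 011011*, 100000*, 100001*, 100010*, 100110*, 101010*, 110101*, 111101*
[col 1] -00001, -01010, -10101, 0-0101*, 0-0111*, 0-1010, 00-101, 000-01, 0001-1*, 001-10, 0101-1*, 01011-, 0110-1, 01101-, 10-010, 100-10, 1000-0, 10000-, 11-101
[col 2] 0-01-1
Prime implicants: -00001, -01010, -10101, 0-01-1, 0-1010, 00-101, 000-01, 001-10, 01011-, 0110-1, 01101-, 10-010, 100-10, 1000-0, 10000-, 11-101
PI chart (minterm → PIs covering it):
  1 | -00001,000-01
  5 | 0-01-1,00-101,000-01
  7 | 0-01-1  (sole → essential)
  10 | -01010,0-1010,001-10
  13 | 00-101  (sole → essential)
  14 | 001-10  (sole → essential)
  22 | 01011-  (sole → essential)
  23 | 0-01-1,01011-
  25 | 0110-1  (sole → essential)
  26 | 0-1010,01101-
  27 | 0110-1,01101-
  33 | -00001,10000-
  34 | 10-010,100-10,1000-0
  53 | -10101,11-101
  61 | 11-101  (sole → essential)
Essential prime implicants: 0-01-1, 00-101, 001-10, 01011-, 0110-1, 11-101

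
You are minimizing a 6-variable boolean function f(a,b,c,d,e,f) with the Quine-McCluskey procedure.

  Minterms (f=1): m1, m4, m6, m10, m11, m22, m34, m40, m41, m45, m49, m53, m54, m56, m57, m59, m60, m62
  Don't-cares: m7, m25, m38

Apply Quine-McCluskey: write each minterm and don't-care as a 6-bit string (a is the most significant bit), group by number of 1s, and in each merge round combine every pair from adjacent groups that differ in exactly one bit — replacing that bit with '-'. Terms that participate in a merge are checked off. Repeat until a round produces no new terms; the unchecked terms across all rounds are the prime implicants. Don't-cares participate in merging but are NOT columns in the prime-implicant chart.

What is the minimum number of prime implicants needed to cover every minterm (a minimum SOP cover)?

Round 0: 000001 000100✓ 000110✓ 000111✓ 001010✓ 001011✓ 010110✓ 011001✓ 100010✓ 100110✓ 101000✓ 101001✓ 101101✓ 110001✓ 110101✓ 110110✓ 111000✓ 111001✓ 111011✓ 111100✓ 111110✓
Round 1: -00110✓ -10110✓ -11001 0-0110✓ 0001-0 00011- 00101- 1-0110✓ 1-1000✓ 1-1001✓ 100-10 101-01 10100-✓ 11-001 11-110 110-01 111-00 1110-1 11100-✓ 1111-0
Round 2: --0110 1-100-
PIs = {--0110, -11001, 000001, 0001-0, 00011-, 00101-, 1-100-, 100-10, 101-01, 11-001, 11-110, 110-01, 111-00, 1110-1, 1111-0}
Coverage chart:
  m1: 000001 ←essential
  m4: 0001-0 ←essential
  m6: --0110,0001-0,00011-
  m10: 00101- ←essential
  m11: 00101- ←essential
  m22: --0110 ←essential
  m34: 100-10 ←essential
  m40: 1-100- ←essential
  m41: 1-100-,101-01
  m45: 101-01 ←essential
  m49: 11-001,110-01
  m53: 110-01 ←essential
  m54: --0110,11-110
  m56: 1-100-,111-00
  m57: -11001,1-100-,11-001,1110-1
  m59: 1110-1 ←essential
  m60: 111-00,1111-0
  m62: 11-110,1111-0
Essential: --0110, 000001, 0001-0, 00101-, 1-100-, 100-10, 101-01, 110-01, 1110-1
Petrick residual → 1111-0
Min cover (10 terms): c'def' + a'b'c'd'e'f + a'b'c'df' + a'b'cd'e + acd'e' + ab'c'ef' + ab'ce'f + abc'e'f + abcd'f + abcdf'

10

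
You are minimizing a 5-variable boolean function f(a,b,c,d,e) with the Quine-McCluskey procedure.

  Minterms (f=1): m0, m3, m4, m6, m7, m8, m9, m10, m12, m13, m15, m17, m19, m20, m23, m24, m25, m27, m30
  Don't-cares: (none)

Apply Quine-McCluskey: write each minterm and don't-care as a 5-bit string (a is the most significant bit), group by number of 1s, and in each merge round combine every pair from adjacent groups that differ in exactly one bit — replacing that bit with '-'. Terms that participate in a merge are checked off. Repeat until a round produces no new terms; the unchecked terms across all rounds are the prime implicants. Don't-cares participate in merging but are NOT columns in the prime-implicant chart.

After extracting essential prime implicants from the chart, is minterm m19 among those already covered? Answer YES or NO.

YES

[col 0] 00000*, 00011*, 00100*, 00110*, 00111*, 01000*, 01001*, 01010*, 01100*, 01101*, 01111*, 10001*, 10011*, 10100*, 10111*, 11000*, 11001*, 11011*, 11110
[col 1] -0011*, -0100, -0111*, -1000*, -1001*, 0-000*, 0-100*, 0-111, 00-00*, 00-11*, 001-0, 0011-, 01-00*, 01-01*, 010-0, 0100-*, 011-1, 0110-*, 1-001*, 1-011*, 10-11*, 100-1*, 110-1*, 1100-*
[col 2] -0-11, -100-, 0--00, 01-0-, 1-0-1
Prime implicants: -0-11, -0100, -100-, 0--00, 0-111, 001-0, 0011-, 01-0-, 010-0, 011-1, 1-0-1, 11110
PI chart (minterm → PIs covering it):
  0 | 0--00  (sole → essential)
  3 | -0-11  (sole → essential)
  4 | -0100,0--00,001-0
  6 | 001-0,0011-
  7 | -0-11,0-111,0011-
  8 | -100-,0--00,01-0-,010-0
  9 | -100-,01-0-
  10 | 010-0  (sole → essential)
  12 | 0--00,01-0-
  13 | 01-0-,011-1
  15 | 0-111,011-1
  17 | 1-0-1  (sole → essential)
  19 | -0-11,1-0-1
  20 | -0100  (sole → essential)
  23 | -0-11  (sole → essential)
  24 | -100-  (sole → essential)
  25 | -100-,1-0-1
  27 | 1-0-1  (sole → essential)
  30 | 11110  (sole → essential)
Essential prime implicants: -0-11, -0100, -100-, 0--00, 010-0, 1-0-1, 11110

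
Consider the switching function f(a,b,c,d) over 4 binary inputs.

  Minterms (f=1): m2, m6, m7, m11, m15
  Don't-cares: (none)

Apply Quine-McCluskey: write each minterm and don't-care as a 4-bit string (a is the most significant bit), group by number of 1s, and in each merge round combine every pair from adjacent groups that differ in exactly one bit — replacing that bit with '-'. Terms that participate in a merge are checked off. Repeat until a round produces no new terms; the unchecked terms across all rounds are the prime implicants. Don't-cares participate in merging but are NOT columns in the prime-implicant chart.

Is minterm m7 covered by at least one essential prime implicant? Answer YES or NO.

NO

Round 0: 0010✓ 0110✓ 0111✓ 1011✓ 1111✓
Round 1: -111 0-10 011- 1-11
PIs = {-111, 0-10, 011-, 1-11}
Coverage chart:
  m2: 0-10 ←essential
  m6: 0-10,011-
  m7: -111,011-
  m11: 1-11 ←essential
  m15: -111,1-11
Essential: 0-10, 1-11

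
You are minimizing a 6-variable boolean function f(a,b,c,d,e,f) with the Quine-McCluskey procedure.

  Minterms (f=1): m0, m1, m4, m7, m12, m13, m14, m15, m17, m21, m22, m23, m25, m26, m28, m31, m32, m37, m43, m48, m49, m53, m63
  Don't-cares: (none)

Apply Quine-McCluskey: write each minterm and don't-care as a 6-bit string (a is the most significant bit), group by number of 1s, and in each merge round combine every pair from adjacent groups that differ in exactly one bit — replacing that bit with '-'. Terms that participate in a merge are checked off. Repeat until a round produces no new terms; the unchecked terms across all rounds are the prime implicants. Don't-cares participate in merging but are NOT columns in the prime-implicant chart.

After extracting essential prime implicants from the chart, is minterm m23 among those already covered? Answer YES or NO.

size-2^0 implicants → 000000(✓)  000001(✓)  000100(✓)  000111(✓)  001100(✓)  001101(✓)  001110(✓)  001111(✓)  010001(✓)  010101(✓)  010110(✓)  010111(✓)  011001(✓)  011010  011100(✓)  011111(✓)  100000(✓)  100101(✓)  101011  110000(✓)  110001(✓)  110101(✓)  111111(✓)
size-2^1 implicants → -00000  -10001(✓)  -10101(✓)  -11111  0-0001  0-0111(✓)  0-1100  0-1111(✓)  00-100  00-111(✓)  000-00  00000-  0011-0(✓)  0011-1(✓)  00110-(✓)  00111-(✓)  01-001  01-111(✓)  010-01(✓)  0101-1  01011-  1-0000  1-0101  110-01(✓)  11000-
size-2^2 implicants → -10-01  0--111  0011--
Unchecked terms (primes): -00000, -10-01, -11111, 0--111, 0-0001, 0-1100, 00-100, 000-00, 00000-, 0011--, 01-001, 0101-1, 01011-, 011010, 1-0000, 1-0101, 101011, 11000-
Minterm coverage:
  m0 ⊆ -00000,000-00,00000-
  m1 ⊆ 0-0001,00000-
  m4 ⊆ 00-100,000-00
  m7 ⊆ 0--111 [E]
  m12 ⊆ 0-1100,00-100,0011--
  m13 ⊆ 0011-- [E]
  m14 ⊆ 0011-- [E]
  m15 ⊆ 0--111,0011--
  m17 ⊆ -10-01,0-0001,01-001
  m21 ⊆ -10-01,0101-1
  m22 ⊆ 01011- [E]
  m23 ⊆ 0--111,0101-1,01011-
  m25 ⊆ 01-001 [E]
  m26 ⊆ 011010 [E]
  m28 ⊆ 0-1100 [E]
  m31 ⊆ -11111,0--111
  m32 ⊆ -00000,1-0000
  m37 ⊆ 1-0101 [E]
  m43 ⊆ 101011 [E]
  m48 ⊆ 1-0000,11000-
  m49 ⊆ -10-01,11000-
  m53 ⊆ -10-01,1-0101
  m63 ⊆ -11111 [E]
E = {-11111, 0--111, 0-1100, 0011--, 01-001, 01011-, 011010, 1-0101, 101011}

YES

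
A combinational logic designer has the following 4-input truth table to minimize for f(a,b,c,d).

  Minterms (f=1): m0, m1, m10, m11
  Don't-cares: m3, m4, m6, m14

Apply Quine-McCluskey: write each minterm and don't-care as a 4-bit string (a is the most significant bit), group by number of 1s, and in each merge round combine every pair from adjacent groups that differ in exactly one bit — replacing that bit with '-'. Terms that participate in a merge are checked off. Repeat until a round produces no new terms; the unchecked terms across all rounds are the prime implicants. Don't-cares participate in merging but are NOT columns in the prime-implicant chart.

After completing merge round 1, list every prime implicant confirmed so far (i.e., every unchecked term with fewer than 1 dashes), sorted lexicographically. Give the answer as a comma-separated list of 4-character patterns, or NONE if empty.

NONE

size-2^0 implicants → 0000(✓)  0001(✓)  0011(✓)  0100(✓)  0110(✓)  1010(✓)  1011(✓)  1110(✓)
size-2^1 implicants → -011  -110  0-00  00-1  000-  01-0  1-10  101-
Unchecked terms (primes): -011, -110, 0-00, 00-1, 000-, 01-0, 1-10, 101-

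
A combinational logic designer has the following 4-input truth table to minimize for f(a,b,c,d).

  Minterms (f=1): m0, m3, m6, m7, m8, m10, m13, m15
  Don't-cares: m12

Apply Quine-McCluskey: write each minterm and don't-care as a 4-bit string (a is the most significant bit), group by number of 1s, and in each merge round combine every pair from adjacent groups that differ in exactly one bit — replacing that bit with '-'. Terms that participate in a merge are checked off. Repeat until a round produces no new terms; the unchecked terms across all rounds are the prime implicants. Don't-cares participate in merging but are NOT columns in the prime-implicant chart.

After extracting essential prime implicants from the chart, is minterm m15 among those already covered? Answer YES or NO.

size-2^0 implicants → 0000(✓)  0011(✓)  0110(✓)  0111(✓)  1000(✓)  1010(✓)  1100(✓)  1101(✓)  1111(✓)
size-2^1 implicants → -000  -111  0-11  011-  1-00  10-0  11-1  110-
Unchecked terms (primes): -000, -111, 0-11, 011-, 1-00, 10-0, 11-1, 110-
Minterm coverage:
  m0 ⊆ -000 [E]
  m3 ⊆ 0-11 [E]
  m6 ⊆ 011- [E]
  m7 ⊆ -111,0-11,011-
  m8 ⊆ -000,1-00,10-0
  m10 ⊆ 10-0 [E]
  m13 ⊆ 11-1,110-
  m15 ⊆ -111,11-1
E = {-000, 0-11, 011-, 10-0}

NO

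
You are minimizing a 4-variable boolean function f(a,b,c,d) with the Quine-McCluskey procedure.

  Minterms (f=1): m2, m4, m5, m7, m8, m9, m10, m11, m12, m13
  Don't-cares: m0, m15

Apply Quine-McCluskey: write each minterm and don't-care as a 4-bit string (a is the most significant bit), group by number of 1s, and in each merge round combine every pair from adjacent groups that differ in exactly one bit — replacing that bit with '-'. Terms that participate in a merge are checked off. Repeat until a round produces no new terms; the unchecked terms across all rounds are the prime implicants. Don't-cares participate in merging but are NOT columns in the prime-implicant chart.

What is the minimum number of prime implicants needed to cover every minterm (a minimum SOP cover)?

4

Round 0: 0000✓ 0010✓ 0100✓ 0101✓ 0111✓ 1000✓ 1001✓ 1010✓ 1011✓ 1100✓ 1101✓ 1111✓
Round 1: -000✓ -010✓ -100✓ -101✓ -111✓ 0-00✓ 00-0✓ 01-1✓ 010-✓ 1-00✓ 1-01✓ 1-11✓ 10-0✓ 10-1✓ 100-✓ 101-✓ 11-1✓ 110-✓
Round 2: --00 -0-0 -1-1 -10- 1--1 1-0- 10--
PIs = {--00, -0-0, -1-1, -10-, 1--1, 1-0-, 10--}
Coverage chart:
  m2: -0-0 ←essential
  m4: --00,-10-
  m5: -1-1,-10-
  m7: -1-1 ←essential
  m8: --00,-0-0,1-0-,10--
  m9: 1--1,1-0-,10--
  m10: -0-0,10--
  m11: 1--1,10--
  m12: --00,-10-,1-0-
  m13: -1-1,-10-,1--1,1-0-
Essential: -0-0, -1-1
Petrick residual → --00, 1--1
Min cover (4 terms): c'd' + b'd' + bd + ad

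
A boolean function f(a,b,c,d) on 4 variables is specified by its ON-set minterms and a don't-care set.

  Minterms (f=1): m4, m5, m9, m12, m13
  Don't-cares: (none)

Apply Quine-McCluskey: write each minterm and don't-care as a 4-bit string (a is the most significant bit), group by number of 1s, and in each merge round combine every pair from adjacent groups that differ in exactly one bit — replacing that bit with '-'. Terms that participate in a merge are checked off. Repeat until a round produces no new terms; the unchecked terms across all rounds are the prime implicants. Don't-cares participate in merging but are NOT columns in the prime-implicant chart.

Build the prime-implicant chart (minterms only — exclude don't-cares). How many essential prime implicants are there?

2

Round 0: 0100✓ 0101✓ 1001✓ 1100✓ 1101✓
Round 1: -100✓ -101✓ 010-✓ 1-01 110-✓
Round 2: -10-
PIs = {-10-, 1-01}
Coverage chart:
  m4: -10- ←essential
  m5: -10- ←essential
  m9: 1-01 ←essential
  m12: -10- ←essential
  m13: -10-,1-01
Essential: -10-, 1-01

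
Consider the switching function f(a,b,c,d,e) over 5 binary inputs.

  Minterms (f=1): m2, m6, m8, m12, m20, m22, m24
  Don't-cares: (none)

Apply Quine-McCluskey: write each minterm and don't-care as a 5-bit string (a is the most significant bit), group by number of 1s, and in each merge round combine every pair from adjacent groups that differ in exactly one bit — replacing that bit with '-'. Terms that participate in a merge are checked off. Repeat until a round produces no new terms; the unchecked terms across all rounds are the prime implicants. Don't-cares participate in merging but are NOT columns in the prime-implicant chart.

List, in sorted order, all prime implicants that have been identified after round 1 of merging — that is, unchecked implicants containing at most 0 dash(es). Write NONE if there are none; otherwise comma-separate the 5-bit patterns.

NONE

Round 0: 00010✓ 00110✓ 01000✓ 01100✓ 10100✓ 10110✓ 11000✓
Round 1: -0110 -1000 00-10 01-00 101-0
PIs = {-0110, -1000, 00-10, 01-00, 101-0}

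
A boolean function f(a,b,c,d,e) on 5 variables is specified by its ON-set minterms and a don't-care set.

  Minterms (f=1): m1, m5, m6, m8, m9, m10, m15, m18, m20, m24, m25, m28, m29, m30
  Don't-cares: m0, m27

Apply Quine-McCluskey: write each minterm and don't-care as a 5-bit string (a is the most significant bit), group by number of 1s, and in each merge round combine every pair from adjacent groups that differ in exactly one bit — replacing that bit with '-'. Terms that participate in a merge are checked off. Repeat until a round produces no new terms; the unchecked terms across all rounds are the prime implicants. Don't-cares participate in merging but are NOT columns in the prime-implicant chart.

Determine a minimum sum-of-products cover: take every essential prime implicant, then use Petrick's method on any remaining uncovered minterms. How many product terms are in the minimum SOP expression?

Round 0: 00000✓ 00001✓ 00101✓ 00110 01000✓ 01001✓ 01010✓ 01111 10010 10100✓ 11000✓ 11001✓ 11011✓ 11100✓ 11101✓ 11110✓
Round 1: -1000✓ -1001✓ 0-000✓ 0-001✓ 00-01 0000-✓ 010-0 0100-✓ 1-100 11-00✓ 11-01✓ 110-1 1100-✓ 111-0 1110-✓
Round 2: -100- 0-00- 11-0-
PIs = {-100-, 0-00-, 00-01, 00110, 010-0, 01111, 1-100, 10010, 11-0-, 110-1, 111-0}
Coverage chart:
  m1: 0-00-,00-01
  m5: 00-01 ←essential
  m6: 00110 ←essential
  m8: -100-,0-00-,010-0
  m9: -100-,0-00-
  m10: 010-0 ←essential
  m15: 01111 ←essential
  m18: 10010 ←essential
  m20: 1-100 ←essential
  m24: -100-,11-0-
  m25: -100-,11-0-,110-1
  m28: 1-100,11-0-,111-0
  m29: 11-0- ←essential
  m30: 111-0 ←essential
Essential: 00-01, 00110, 010-0, 01111, 1-100, 10010, 11-0-, 111-0
Petrick residual → -100-
Min cover (9 terms): bc'd' + a'b'd'e + a'b'cde' + a'bc'e' + a'bcde + acd'e' + ab'c'de' + abd' + abce'

9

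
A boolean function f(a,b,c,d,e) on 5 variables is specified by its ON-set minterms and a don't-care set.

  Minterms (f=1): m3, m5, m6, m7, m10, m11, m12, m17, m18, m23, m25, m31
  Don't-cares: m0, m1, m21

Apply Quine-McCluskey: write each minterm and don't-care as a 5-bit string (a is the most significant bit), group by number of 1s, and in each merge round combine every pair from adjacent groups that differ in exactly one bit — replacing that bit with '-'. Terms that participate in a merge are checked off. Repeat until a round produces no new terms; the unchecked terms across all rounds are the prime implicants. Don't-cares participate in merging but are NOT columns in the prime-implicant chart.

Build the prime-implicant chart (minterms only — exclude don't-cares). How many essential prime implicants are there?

6

Round 0: 00000✓ 00001✓ 00011✓ 00101✓ 00110✓ 00111✓ 01010✓ 01011✓ 01100 10001✓ 10010 10101✓ 10111✓ 11001✓ 11111✓
Round 1: -0001✓ -0101✓ -0111✓ 0-011 00-01✓ 00-11✓ 000-1✓ 0000- 001-1✓ 0011- 0101- 1-001 1-111 10-01✓ 101-1✓
Round 2: -0-01 -01-1 00--1
PIs = {-0-01, -01-1, 0-011, 00--1, 0000-, 0011-, 0101-, 01100, 1-001, 1-111, 10010}
Coverage chart:
  m3: 0-011,00--1
  m5: -0-01,-01-1,00--1
  m6: 0011- ←essential
  m7: -01-1,00--1,0011-
  m10: 0101- ←essential
  m11: 0-011,0101-
  m12: 01100 ←essential
  m17: -0-01,1-001
  m18: 10010 ←essential
  m23: -01-1,1-111
  m25: 1-001 ←essential
  m31: 1-111 ←essential
Essential: 0011-, 0101-, 01100, 1-001, 1-111, 10010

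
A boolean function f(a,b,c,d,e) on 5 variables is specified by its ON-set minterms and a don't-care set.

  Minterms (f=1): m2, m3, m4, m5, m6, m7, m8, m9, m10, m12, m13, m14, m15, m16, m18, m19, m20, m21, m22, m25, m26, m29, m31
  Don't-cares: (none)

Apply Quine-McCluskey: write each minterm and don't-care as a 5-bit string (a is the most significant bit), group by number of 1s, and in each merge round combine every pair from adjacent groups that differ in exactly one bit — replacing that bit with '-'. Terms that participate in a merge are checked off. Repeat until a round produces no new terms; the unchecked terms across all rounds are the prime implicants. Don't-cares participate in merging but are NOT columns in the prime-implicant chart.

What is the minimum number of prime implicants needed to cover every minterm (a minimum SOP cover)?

8

Round 0: 00010✓ 00011✓ 00100✓ 00101✓ 00110✓ 00111✓ 01000✓ 01001✓ 01010✓ 01100✓ 01101✓ 01110✓ 01111✓ 10000✓ 10010✓ 10011✓ 10100✓ 10101✓ 10110✓ 11001✓ 11010✓ 11101✓ 11111✓
Round 1: -0010✓ -0011✓ -0100✓ -0101✓ -0110✓ -1001✓ -1010✓ -1101✓ -1111✓ 0-010✓ 0-100✓ 0-101✓ 0-110✓ 0-111✓ 00-10✓ 00-11✓ 0001-✓ 001-0✓ 001-1✓ 0010-✓ 0011-✓ 01-00✓ 01-01✓ 01-10✓ 010-0✓ 0100-✓ 011-0✓ 011-1✓ 0110-✓ 0111-✓ 1-010✓ 1-101✓ 10-00✓ 10-10✓ 100-0✓ 1001-✓ 101-0✓ 1010-✓ 11-01✓ 111-1✓
Round 2: --010 --101 -0-10 -001- -01-0 -010- -1-01 -11-1 0--10 0-1-0✓ 0-1-1✓ 0-10-✓ 0-11-✓ 00-1- 001--✓ 01--0 01-0- 011--✓ 10--0
Round 3: 0-1--
PIs = {--010, --101, -0-10, -001-, -01-0, -010-, -1-01, -11-1, 0--10, 0-1--, 00-1-, 01--0, 01-0-, 10--0}
Coverage chart:
  m2: --010,-0-10,-001-,0--10,00-1-
  m3: -001-,00-1-
  m4: -01-0,-010-,0-1--
  m5: --101,-010-,0-1--
  m6: -0-10,-01-0,0--10,0-1--,00-1-
  m7: 0-1--,00-1-
  m8: 01--0,01-0-
  m9: -1-01,01-0-
  m10: --010,0--10,01--0
  m12: 0-1--,01--0,01-0-
  m13: --101,-1-01,-11-1,0-1--,01-0-
  m14: 0--10,0-1--,01--0
  m15: -11-1,0-1--
  m16: 10--0 ←essential
  m18: --010,-0-10,-001-,10--0
  m19: -001- ←essential
  m20: -01-0,-010-,10--0
  m21: --101,-010-
  m22: -0-10,-01-0,10--0
  m25: -1-01 ←essential
  m26: --010 ←essential
  m29: --101,-1-01,-11-1
  m31: -11-1 ←essential
Essential: --010, -001-, -1-01, -11-1, 10--0
Petrick residual → --101, 0-1--, 01--0
Min cover (8 terms): c'de' + cd'e + b'c'd + bd'e + bce + a'c + a'be' + ab'e'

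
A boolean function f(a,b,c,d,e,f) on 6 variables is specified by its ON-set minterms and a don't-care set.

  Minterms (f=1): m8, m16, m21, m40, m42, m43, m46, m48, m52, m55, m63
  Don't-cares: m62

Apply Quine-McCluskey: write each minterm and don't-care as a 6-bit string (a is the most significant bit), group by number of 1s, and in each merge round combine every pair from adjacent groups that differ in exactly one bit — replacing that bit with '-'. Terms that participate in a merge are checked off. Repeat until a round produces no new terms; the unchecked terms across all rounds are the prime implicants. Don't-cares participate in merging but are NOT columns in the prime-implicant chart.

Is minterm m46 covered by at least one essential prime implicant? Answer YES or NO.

size-2^0 implicants → 001000(✓)  010000(✓)  010101  101000(✓)  101010(✓)  101011(✓)  101110(✓)  110000(✓)  110100(✓)  110111(✓)  111110(✓)  111111(✓)
size-2^1 implicants → -01000  -10000  1-1110  101-10  1010-0  10101-  11-111  110-00  11111-
Unchecked terms (primes): -01000, -10000, 010101, 1-1110, 101-10, 1010-0, 10101-, 11-111, 110-00, 11111-
Minterm coverage:
  m8 ⊆ -01000 [E]
  m16 ⊆ -10000 [E]
  m21 ⊆ 010101 [E]
  m40 ⊆ -01000,1010-0
  m42 ⊆ 101-10,1010-0,10101-
  m43 ⊆ 10101- [E]
  m46 ⊆ 1-1110,101-10
  m48 ⊆ -10000,110-00
  m52 ⊆ 110-00 [E]
  m55 ⊆ 11-111 [E]
  m63 ⊆ 11-111,11111-
E = {-01000, -10000, 010101, 10101-, 11-111, 110-00}

NO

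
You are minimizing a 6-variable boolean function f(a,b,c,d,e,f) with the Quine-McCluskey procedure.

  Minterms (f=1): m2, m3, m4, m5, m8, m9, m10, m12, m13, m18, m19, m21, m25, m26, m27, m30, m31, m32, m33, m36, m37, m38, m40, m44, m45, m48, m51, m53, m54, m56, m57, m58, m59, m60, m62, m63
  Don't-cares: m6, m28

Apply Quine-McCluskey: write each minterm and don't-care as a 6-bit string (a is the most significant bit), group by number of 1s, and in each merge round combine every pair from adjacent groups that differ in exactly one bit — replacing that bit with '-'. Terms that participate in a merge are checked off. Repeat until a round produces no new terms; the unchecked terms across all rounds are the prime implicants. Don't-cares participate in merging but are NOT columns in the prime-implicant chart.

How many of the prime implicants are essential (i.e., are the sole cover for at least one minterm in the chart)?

size-2^0 implicants → 000010(✓)  000011(✓)  000100(✓)  000101(✓)  000110(✓)  001000(✓)  001001(✓)  001010(✓)  001100(✓)  001101(✓)  010010(✓)  010011(✓)  010101(✓)  011001(✓)  011010(✓)  011011(✓)  011100(✓)  011110(✓)  011111(✓)  100000(✓)  100001(✓)  100100(✓)  100101(✓)  100110(✓)  101000(✓)  101100(✓)  101101(✓)  110000(✓)  110011(✓)  110101(✓)  110110(✓)  111000(✓)  111001(✓)  111010(✓)  111011(✓)  111100(✓)  111110(✓)  111111(✓)
size-2^1 implicants → -00100(✓)  -00101(✓)  -00110(✓)  -01000(✓)  -01100(✓)  -01101(✓)  -10011(✓)  -10101(✓)  -11001(✓)  -11010(✓)  -11011(✓)  -11100(✓)  -11110(✓)  -11111(✓)  0-0010(✓)  0-0011(✓)  0-0101(✓)  0-1001  0-1010(✓)  0-1100(✓)  00-010(✓)  00-100(✓)  00-101(✓)  000-10  00001-(✓)  0001-0(✓)  00010-(✓)  001-00(✓)  001-01(✓)  0010-0  00100-(✓)  00110-(✓)  01-010(✓)  01-011(✓)  01001-(✓)  011-10(✓)  011-11(✓)  0110-1(✓)  01101-(✓)  0111-0(✓)  01111-(✓)  1-0000(✓)  1-0101(✓)  1-0110  1-1000(✓)  1-1100(✓)  10-000(✓)  10-100(✓)  10-101(✓)  100-00(✓)  100-01(✓)  10000-(✓)  1001-0(✓)  10010-(✓)  101-00(✓)  10110-(✓)  11-000(✓)  11-011(✓)  11-110  111-00(✓)  111-10(✓)  111-11(✓)  1110-0(✓)  1110-1(✓)  11100-(✓)  11101-(✓)  1111-0(✓)  11111-(✓)
size-2^2 implicants → --0101  --1100  -0-100(✓)  -0-101(✓)  -001-0  -0010-(✓)  -01-00  -0110-(✓)  -1-011  -11-10(✓)  -11-11(✓)  -110-1  -1101-(✓)  -111-0  -1111-(✓)  0--010  0-001-  00-10-(✓)  001-0-  01-01-  011-1-(✓)  1--000  1-1-00  10--00  10-10-(✓)  100-0-  111--0  111-1-(✓)  1110--
size-2^3 implicants → -0-10-  -11-1-
Unchecked terms (primes): --0101, --1100, -0-10-, -001-0, -01-00, -1-011, -11-1-, -110-1, -111-0, 0--010, 0-001-, 0-1001, 000-10, 001-0-, 0010-0, 01-01-, 1--000, 1-0110, 1-1-00, 10--00, 100-0-, 11-110, 111--0, 1110--
Minterm coverage:
  m2 ⊆ 0--010,0-001-,000-10
  m3 ⊆ 0-001- [E]
  m4 ⊆ -0-10-,-001-0
  m5 ⊆ --0101,-0-10-
  m8 ⊆ -01-00,001-0-,0010-0
  m9 ⊆ 0-1001,001-0-
  m10 ⊆ 0--010,0010-0
  m12 ⊆ --1100,-0-10-,-01-00,001-0-
  m13 ⊆ -0-10-,001-0-
  m18 ⊆ 0--010,0-001-,01-01-
  m19 ⊆ -1-011,0-001-,01-01-
  m21 ⊆ --0101 [E]
  m25 ⊆ -110-1,0-1001
  m26 ⊆ -11-1-,0--010,01-01-
  m27 ⊆ -1-011,-11-1-,-110-1,01-01-
  m30 ⊆ -11-1-,-111-0
  m31 ⊆ -11-1- [E]
  m32 ⊆ 1--000,10--00,100-0-
  m33 ⊆ 100-0- [E]
  m36 ⊆ -0-10-,-001-0,10--00,100-0-
  m37 ⊆ --0101,-0-10-,100-0-
  m38 ⊆ -001-0,1-0110
  m40 ⊆ -01-00,1--000,1-1-00,10--00
  m44 ⊆ --1100,-0-10-,-01-00,1-1-00,10--00
  m45 ⊆ -0-10- [E]
  m48 ⊆ 1--000 [E]
  m51 ⊆ -1-011 [E]
  m53 ⊆ --0101 [E]
  m54 ⊆ 1-0110,11-110
  m56 ⊆ 1--000,1-1-00,111--0,1110--
  m57 ⊆ -110-1,1110--
  m58 ⊆ -11-1-,111--0,1110--
  m59 ⊆ -1-011,-11-1-,-110-1,1110--
  m60 ⊆ --1100,-111-0,1-1-00,111--0
  m62 ⊆ -11-1-,-111-0,11-110,111--0
  m63 ⊆ -11-1- [E]
E = {--0101, -0-10-, -1-011, -11-1-, 0-001-, 1--000, 100-0-}

7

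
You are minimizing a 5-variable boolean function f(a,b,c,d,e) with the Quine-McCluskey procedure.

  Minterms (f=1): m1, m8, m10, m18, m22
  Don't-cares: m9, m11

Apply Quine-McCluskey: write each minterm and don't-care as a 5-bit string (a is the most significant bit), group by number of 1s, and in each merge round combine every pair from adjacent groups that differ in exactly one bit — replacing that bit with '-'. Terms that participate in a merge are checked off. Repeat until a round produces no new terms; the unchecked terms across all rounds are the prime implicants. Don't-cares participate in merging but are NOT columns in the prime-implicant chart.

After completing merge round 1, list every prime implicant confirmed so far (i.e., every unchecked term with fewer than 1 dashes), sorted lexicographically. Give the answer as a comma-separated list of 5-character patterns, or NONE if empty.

NONE

size-2^0 implicants → 00001(✓)  01000(✓)  01001(✓)  01010(✓)  01011(✓)  10010(✓)  10110(✓)
size-2^1 implicants → 0-001  010-0(✓)  010-1(✓)  0100-(✓)  0101-(✓)  10-10
size-2^2 implicants → 010--
Unchecked terms (primes): 0-001, 010--, 10-10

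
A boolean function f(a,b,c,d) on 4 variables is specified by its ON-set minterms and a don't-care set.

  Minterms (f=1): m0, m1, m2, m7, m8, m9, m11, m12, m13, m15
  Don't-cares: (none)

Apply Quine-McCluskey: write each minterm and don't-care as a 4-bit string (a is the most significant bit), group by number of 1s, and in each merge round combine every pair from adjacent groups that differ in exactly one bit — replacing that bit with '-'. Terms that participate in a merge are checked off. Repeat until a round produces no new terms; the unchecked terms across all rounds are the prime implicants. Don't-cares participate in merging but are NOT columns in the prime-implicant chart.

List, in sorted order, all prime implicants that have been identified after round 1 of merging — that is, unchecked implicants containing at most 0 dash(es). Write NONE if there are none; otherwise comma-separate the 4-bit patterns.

NONE

[col 0] 0000*, 0001*, 0010*, 0111*, 1000*, 1001*, 1011*, 1100*, 1101*, 1111*
[col 1] -000*, -001*, -111, 00-0, 000-*, 1-00*, 1-01*, 1-11*, 10-1*, 100-*, 11-1*, 110-*
[col 2] -00-, 1--1, 1-0-
Prime implicants: -00-, -111, 00-0, 1--1, 1-0-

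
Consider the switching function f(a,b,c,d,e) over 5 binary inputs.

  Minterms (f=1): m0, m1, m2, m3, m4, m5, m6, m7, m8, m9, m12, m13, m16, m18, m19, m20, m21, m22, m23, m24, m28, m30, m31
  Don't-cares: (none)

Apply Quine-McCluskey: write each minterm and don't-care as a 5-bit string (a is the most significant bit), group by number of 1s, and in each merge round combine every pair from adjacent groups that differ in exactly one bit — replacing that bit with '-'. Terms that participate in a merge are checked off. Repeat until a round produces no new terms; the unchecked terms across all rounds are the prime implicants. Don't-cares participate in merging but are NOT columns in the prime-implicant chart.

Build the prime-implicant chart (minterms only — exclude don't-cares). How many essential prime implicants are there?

5

size-2^0 implicants → 00000(✓)  00001(✓)  00010(✓)  00011(✓)  00100(✓)  00101(✓)  00110(✓)  00111(✓)  01000(✓)  01001(✓)  01100(✓)  01101(✓)  10000(✓)  10010(✓)  10011(✓)  10100(✓)  10101(✓)  10110(✓)  10111(✓)  11000(✓)  11100(✓)  11110(✓)  11111(✓)
size-2^1 implicants → -0000(✓)  -0010(✓)  -0011(✓)  -0100(✓)  -0101(✓)  -0110(✓)  -0111(✓)  -1000(✓)  -1100(✓)  0-000(✓)  0-001(✓)  0-100(✓)  0-101(✓)  00-00(✓)  00-01(✓)  00-10(✓)  00-11(✓)  000-0(✓)  000-1(✓)  0000-(✓)  0001-(✓)  001-0(✓)  001-1(✓)  0010-(✓)  0011-(✓)  01-00(✓)  01-01(✓)  0100-(✓)  0110-(✓)  1-000(✓)  1-100(✓)  1-110(✓)  1-111(✓)  10-00(✓)  10-10(✓)  10-11(✓)  100-0(✓)  1001-(✓)  101-0(✓)  101-1(✓)  1010-(✓)  1011-(✓)  11-00(✓)  111-0(✓)  1111-(✓)
size-2^2 implicants → --000(✓)  --100(✓)  -0-00(✓)  -0-10(✓)  -0-11(✓)  -00-0(✓)  -001-(✓)  -01-0(✓)  -01-1(✓)  -010-(✓)  -011-(✓)  -1-00(✓)  0--00(✓)  0--01(✓)  0-00-(✓)  0-10-(✓)  00--0(✓)  00--1(✓)  00-0-(✓)  00-1-(✓)  000--(✓)  001--(✓)  01-0-(✓)  1--00(✓)  1-1-0  1-11-  10--0(✓)  10-1-(✓)  101--(✓)
size-2^3 implicants → ---00  -0--0  -0-1-  -01--  0--0-  00---
Unchecked terms (primes): ---00, -0--0, -0-1-, -01--, 0--0-, 00---, 1-1-0, 1-11-
Minterm coverage:
  m0 ⊆ ---00,-0--0,0--0-,00---
  m1 ⊆ 0--0-,00---
  m2 ⊆ -0--0,-0-1-,00---
  m3 ⊆ -0-1-,00---
  m4 ⊆ ---00,-0--0,-01--,0--0-,00---
  m5 ⊆ -01--,0--0-,00---
  m6 ⊆ -0--0,-0-1-,-01--,00---
  m7 ⊆ -0-1-,-01--,00---
  m8 ⊆ ---00,0--0-
  m9 ⊆ 0--0- [E]
  m12 ⊆ ---00,0--0-
  m13 ⊆ 0--0- [E]
  m16 ⊆ ---00,-0--0
  m18 ⊆ -0--0,-0-1-
  m19 ⊆ -0-1- [E]
  m20 ⊆ ---00,-0--0,-01--,1-1-0
  m21 ⊆ -01-- [E]
  m22 ⊆ -0--0,-0-1-,-01--,1-1-0,1-11-
  m23 ⊆ -0-1-,-01--,1-11-
  m24 ⊆ ---00 [E]
  m28 ⊆ ---00,1-1-0
  m30 ⊆ 1-1-0,1-11-
  m31 ⊆ 1-11- [E]
E = {---00, -0-1-, -01--, 0--0-, 1-11-}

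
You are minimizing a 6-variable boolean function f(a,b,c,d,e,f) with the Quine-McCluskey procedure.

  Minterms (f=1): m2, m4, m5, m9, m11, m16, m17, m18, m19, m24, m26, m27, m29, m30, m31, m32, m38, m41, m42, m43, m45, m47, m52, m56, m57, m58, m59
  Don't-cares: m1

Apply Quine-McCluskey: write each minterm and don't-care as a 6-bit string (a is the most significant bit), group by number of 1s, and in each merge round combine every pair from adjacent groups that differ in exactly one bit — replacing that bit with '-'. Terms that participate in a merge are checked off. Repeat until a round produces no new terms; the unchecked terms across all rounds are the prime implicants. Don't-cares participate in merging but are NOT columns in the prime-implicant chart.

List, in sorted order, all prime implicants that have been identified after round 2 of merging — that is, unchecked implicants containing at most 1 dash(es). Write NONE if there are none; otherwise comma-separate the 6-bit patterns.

[col 0] 000001*, 000010*, 000100*, 000101*, 001001*, 001011*, 010000*, 010001*, 010010*, 010011*, 011000*, 011010*, 011011*, 011101*, 011110*, 011111*, 100000, 100110, 101001*, 101010*, 101011*, 101101*, 101111*, 110100, 111000*, 111001*, 111010*, 111011*
[col 1] -01001*, -01011*, -11000*, -11010*, -11011*, 0-0001, 0-0010, 0-1011*, 00-001, 000-01, 00010-, 0010-1*, 01-000*, 01-010*, 01-011*, 0100-0*, 0100-1*, 01000-*, 01001-*, 011-10*, 011-11*, 0110-0*, 01101-*, 0111-1, 01111-*, 1-1001*, 1-1010*, 1-1011*, 101-01*, 101-11*, 1010-1*, 10101-*, 1011-1*, 1110-0*, 1110-1*, 11100-*, 11101-*
[col 2] --1011, -010-1, -110-0, -1101-, 01-0-0, 01-01-, 0100--, 011-1-, 1-10-1, 1-101-, 101--1, 1110--
Prime implicants: --1011, -010-1, -110-0, -1101-, 0-0001, 0-0010, 00-001, 000-01, 00010-, 01-0-0, 01-01-, 0100--, 011-1-, 0111-1, 1-10-1, 1-101-, 100000, 100110, 101--1, 110100, 1110--

0-0001, 0-0010, 00-001, 000-01, 00010-, 0111-1, 100000, 100110, 110100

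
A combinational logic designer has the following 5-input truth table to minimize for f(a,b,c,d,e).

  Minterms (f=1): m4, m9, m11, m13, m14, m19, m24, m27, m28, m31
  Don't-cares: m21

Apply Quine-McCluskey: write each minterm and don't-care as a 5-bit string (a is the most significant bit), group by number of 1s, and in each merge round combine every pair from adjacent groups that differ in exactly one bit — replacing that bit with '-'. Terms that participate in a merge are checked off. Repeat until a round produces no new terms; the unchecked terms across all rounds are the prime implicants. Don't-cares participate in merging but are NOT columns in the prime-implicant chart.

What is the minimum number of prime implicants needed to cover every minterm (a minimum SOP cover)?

Round 0: 00100 01001✓ 01011✓ 01101✓ 01110 10011✓ 10101 11000✓ 11011✓ 11100✓ 11111✓
Round 1: -1011 01-01 010-1 1-011 11-00 11-11
PIs = {-1011, 00100, 01-01, 010-1, 01110, 1-011, 10101, 11-00, 11-11}
Coverage chart:
  m4: 00100 ←essential
  m9: 01-01,010-1
  m11: -1011,010-1
  m13: 01-01 ←essential
  m14: 01110 ←essential
  m19: 1-011 ←essential
  m24: 11-00 ←essential
  m27: -1011,1-011,11-11
  m28: 11-00 ←essential
  m31: 11-11 ←essential
Essential: 00100, 01-01, 01110, 1-011, 11-00, 11-11
Petrick residual → -1011
Min cover (7 terms): bc'de + a'b'cd'e' + a'bd'e + a'bcde' + ac'de + abd'e' + abde

7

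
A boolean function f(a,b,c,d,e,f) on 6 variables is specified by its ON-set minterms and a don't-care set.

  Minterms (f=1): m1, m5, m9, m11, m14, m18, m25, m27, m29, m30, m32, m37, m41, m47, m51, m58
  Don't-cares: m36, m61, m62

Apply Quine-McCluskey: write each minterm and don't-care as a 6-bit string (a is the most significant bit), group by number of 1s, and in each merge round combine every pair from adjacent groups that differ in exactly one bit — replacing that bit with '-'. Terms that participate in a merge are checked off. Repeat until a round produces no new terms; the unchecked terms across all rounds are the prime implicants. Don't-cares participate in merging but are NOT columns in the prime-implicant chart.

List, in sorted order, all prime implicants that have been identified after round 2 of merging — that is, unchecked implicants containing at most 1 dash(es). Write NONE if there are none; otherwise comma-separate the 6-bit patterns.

-00101, -01001, -11101, -11110, 0-1110, 00-001, 000-01, 010010, 011-01, 100-00, 10010-, 101111, 110011, 111-10

size-2^0 implicants → 000001(✓)  000101(✓)  001001(✓)  001011(✓)  001110(✓)  010010  011001(✓)  011011(✓)  011101(✓)  011110(✓)  100000(✓)  100100(✓)  100101(✓)  101001(✓)  101111  110011  111010(✓)  111101(✓)  111110(✓)
size-2^1 implicants → -00101  -01001  -11101  -11110  0-1001(✓)  0-1011(✓)  0-1110  00-001  000-01  0010-1(✓)  011-01  0110-1(✓)  100-00  10010-  111-10
size-2^2 implicants → 0-10-1
Unchecked terms (primes): -00101, -01001, -11101, -11110, 0-10-1, 0-1110, 00-001, 000-01, 010010, 011-01, 100-00, 10010-, 101111, 110011, 111-10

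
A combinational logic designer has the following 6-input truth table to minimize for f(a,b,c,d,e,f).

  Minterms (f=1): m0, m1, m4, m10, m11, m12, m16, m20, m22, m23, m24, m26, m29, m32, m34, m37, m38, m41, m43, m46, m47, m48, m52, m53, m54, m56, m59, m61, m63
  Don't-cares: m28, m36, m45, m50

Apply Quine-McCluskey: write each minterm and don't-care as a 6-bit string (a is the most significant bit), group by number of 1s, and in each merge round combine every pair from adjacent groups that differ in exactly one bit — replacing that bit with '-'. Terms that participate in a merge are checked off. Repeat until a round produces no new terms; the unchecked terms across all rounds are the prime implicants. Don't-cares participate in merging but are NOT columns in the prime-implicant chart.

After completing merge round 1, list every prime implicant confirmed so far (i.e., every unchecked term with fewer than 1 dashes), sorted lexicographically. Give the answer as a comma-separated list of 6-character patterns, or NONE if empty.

NONE

size-2^0 implicants → 000000(✓)  000001(✓)  000100(✓)  001010(✓)  001011(✓)  001100(✓)  010000(✓)  010100(✓)  010110(✓)  010111(✓)  011000(✓)  011010(✓)  011100(✓)  011101(✓)  100000(✓)  100010(✓)  100100(✓)  100101(✓)  100110(✓)  101001(✓)  101011(✓)  101101(✓)  101110(✓)  101111(✓)  110000(✓)  110010(✓)  110100(✓)  110101(✓)  110110(✓)  111000(✓)  111011(✓)  111101(✓)  111111(✓)
size-2^1 implicants → -00000(✓)  -00100(✓)  -01011  -10000(✓)  -10100(✓)  -10110(✓)  -11000(✓)  -11101  0-0000(✓)  0-0100(✓)  0-1010  0-1100(✓)  00-100(✓)  000-00(✓)  00000-  00101-  01-000(✓)  01-100(✓)  010-00(✓)  0101-0(✓)  01011-  011-00(✓)  0110-0  01110-  1-0000(✓)  1-0010(✓)  1-0100(✓)  1-0101(✓)  1-0110(✓)  1-1011(✓)  1-1101(✓)  1-1111(✓)  10-101(✓)  10-110  100-00(✓)  100-10(✓)  1000-0(✓)  1001-0(✓)  10010-(✓)  101-01(✓)  101-11(✓)  1010-1(✓)  1011-1(✓)  10111-  11-000(✓)  11-101(✓)  110-00(✓)  110-10(✓)  1100-0(✓)  1101-0(✓)  11010-(✓)  111-11(✓)  1111-1(✓)
size-2^2 implicants → --0000(✓)  --0100(✓)  -00-00(✓)  -1-000  -10-00(✓)  -101-0  0--100  0-0-00(✓)  01--00  1--101  1-0-00(✓)  1-0-10(✓)  1-00-0(✓)  1-01-0(✓)  1-010-  1-1-11  1-11-1  100--0(✓)  101--1  110--0(✓)
size-2^3 implicants → --0-00  1-0--0
Unchecked terms (primes): --0-00, -01011, -1-000, -101-0, -11101, 0--100, 0-1010, 00000-, 00101-, 01--00, 01011-, 0110-0, 01110-, 1--101, 1-0--0, 1-010-, 1-1-11, 1-11-1, 10-110, 101--1, 10111-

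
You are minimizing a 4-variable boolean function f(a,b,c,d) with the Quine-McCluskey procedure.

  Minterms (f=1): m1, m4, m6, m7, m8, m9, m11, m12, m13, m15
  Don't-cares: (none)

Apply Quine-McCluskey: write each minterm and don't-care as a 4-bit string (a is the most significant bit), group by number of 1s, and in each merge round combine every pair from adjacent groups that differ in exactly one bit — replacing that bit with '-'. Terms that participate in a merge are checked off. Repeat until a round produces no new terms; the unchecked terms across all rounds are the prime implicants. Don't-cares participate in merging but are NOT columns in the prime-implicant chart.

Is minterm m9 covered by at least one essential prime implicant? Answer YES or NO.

size-2^0 implicants → 0001(✓)  0100(✓)  0110(✓)  0111(✓)  1000(✓)  1001(✓)  1011(✓)  1100(✓)  1101(✓)  1111(✓)
size-2^1 implicants → -001  -100  -111  01-0  011-  1-00(✓)  1-01(✓)  1-11(✓)  10-1(✓)  100-(✓)  11-1(✓)  110-(✓)
size-2^2 implicants → 1--1  1-0-
Unchecked terms (primes): -001, -100, -111, 01-0, 011-, 1--1, 1-0-
Minterm coverage:
  m1 ⊆ -001 [E]
  m4 ⊆ -100,01-0
  m6 ⊆ 01-0,011-
  m7 ⊆ -111,011-
  m8 ⊆ 1-0- [E]
  m9 ⊆ -001,1--1,1-0-
  m11 ⊆ 1--1 [E]
  m12 ⊆ -100,1-0-
  m13 ⊆ 1--1,1-0-
  m15 ⊆ -111,1--1
E = {-001, 1--1, 1-0-}

YES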